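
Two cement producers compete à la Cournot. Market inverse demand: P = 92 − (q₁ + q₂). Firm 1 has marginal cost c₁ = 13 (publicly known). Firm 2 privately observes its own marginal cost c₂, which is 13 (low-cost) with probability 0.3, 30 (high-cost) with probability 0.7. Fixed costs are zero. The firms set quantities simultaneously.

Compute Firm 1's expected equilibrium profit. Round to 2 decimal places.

Type-c best response for Firm 2: q₂(c) = (92 − c)/2 − q₁/2.
Firm 1 maximizes expected profit; its first-order condition is 92 − 2q₁ − E[q₂] − 13 = 0.
Substituting E[q₂] and solving: E[c₂] = 24.9, so q₁ = (92 − 2·13 + 24.9)/3 = 30.3.
E[P] = 92 − (q₁ + E[q₂]) = 43.3; Firm 1's expected profit = (E[P] − 13)·q₁ = (43.3 − 13)·30.3 = 918.09.

918.09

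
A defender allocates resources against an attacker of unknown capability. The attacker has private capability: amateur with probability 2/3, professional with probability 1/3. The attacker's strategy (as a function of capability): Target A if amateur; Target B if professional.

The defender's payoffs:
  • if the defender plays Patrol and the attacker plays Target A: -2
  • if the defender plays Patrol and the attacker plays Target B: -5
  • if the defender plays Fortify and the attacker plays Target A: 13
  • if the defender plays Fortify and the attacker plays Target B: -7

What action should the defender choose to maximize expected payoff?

E[Patrol] = 2/3·(-2) + 1/3·(-5) = -3
E[Fortify] = 2/3·(13) + 1/3·(-7) = 19/3
Best response: Fortify (19/3 is the largest).

Fortify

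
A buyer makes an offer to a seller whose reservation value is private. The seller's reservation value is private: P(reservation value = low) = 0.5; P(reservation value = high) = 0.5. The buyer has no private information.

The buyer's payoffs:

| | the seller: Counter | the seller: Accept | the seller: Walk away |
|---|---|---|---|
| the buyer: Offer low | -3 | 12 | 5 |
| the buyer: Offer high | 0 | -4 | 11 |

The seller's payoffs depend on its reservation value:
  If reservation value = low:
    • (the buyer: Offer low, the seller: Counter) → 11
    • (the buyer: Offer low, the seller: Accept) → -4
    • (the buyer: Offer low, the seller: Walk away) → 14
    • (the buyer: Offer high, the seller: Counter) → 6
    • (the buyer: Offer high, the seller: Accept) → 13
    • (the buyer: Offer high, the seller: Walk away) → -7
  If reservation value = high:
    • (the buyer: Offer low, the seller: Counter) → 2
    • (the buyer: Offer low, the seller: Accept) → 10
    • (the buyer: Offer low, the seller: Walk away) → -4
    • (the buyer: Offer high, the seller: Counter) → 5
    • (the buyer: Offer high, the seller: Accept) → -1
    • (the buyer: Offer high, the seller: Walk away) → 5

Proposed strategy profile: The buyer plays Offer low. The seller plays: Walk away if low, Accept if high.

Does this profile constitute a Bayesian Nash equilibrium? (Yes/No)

Yes

The buyer plays Offer low: E[Offer low] = 0.5·(5) + 0.5·(12) = 8.5; E[Offer high] = 3.5. Best-responding. ✓
The seller (reservation value low), facing Offer low: Counter gives 11, Accept gives -4, Walk away gives 14. Proposed Walk away is best. ✓
The seller (reservation value high), facing Offer low: Counter gives 2, Accept gives 10, Walk away gives -4. Proposed Accept is best. ✓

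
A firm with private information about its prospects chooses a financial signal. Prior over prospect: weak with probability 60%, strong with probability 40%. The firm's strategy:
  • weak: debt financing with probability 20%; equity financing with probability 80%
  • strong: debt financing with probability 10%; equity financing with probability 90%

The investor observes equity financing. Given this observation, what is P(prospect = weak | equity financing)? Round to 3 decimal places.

Apply Bayes' rule using the sender's strategy as the likelihood.
P(equity financing) = 0.6·0.8 + 0.4·0.9 = 0.84
P(weak | equity financing) = (0.6·0.8) / 0.84 = 0.48 / 0.84 = 0.571429

0.571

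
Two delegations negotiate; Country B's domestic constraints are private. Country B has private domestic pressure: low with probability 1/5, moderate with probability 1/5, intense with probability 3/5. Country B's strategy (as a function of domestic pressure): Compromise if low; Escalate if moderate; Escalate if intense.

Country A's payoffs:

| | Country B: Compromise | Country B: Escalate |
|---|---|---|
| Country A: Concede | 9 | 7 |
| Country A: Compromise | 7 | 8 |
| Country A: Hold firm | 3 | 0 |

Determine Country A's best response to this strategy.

Compromise

E[Concede] = 1/5·(9) + 1/5·(7) + 3/5·(7) = 37/5
E[Compromise] = 1/5·(7) + 1/5·(8) + 3/5·(8) = 39/5
E[Hold firm] = 1/5·(3) + 1/5·(0) + 3/5·(0) = 3/5
Best response: Compromise (39/5 is the largest).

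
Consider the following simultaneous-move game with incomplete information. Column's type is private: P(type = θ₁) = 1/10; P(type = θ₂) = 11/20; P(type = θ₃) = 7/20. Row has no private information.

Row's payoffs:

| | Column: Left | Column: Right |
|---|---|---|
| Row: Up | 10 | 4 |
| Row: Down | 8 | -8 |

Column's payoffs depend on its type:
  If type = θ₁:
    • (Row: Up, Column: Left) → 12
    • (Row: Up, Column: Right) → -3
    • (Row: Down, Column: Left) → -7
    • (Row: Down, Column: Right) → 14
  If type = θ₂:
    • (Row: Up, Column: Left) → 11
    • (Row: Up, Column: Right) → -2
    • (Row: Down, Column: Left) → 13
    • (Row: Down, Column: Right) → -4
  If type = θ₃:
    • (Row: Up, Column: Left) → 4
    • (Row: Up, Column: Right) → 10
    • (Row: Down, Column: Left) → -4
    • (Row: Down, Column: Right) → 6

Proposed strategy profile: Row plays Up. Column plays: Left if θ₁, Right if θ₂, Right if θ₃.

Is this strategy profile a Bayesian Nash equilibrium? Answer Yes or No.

No

A profile is a BNE iff every type of every player is best-responding given beliefs about the other side.
Row plays Up: E[Up] = 1/10·(10) + 11/20·(4) + 7/20·(4) = 23/5; E[Down] = -32/5. Best-responding. ✓
Column (type θ₁), facing Up: Left gives 12, Right gives -3. Proposed Left is best. ✓
Column (type θ₂), facing Up: Left gives 11, Right gives -2. Proposed Right is not best — profitable deviation exists. ✗
Column (type θ₃), facing Up: Left gives 4, Right gives 10. Proposed Right is best. ✓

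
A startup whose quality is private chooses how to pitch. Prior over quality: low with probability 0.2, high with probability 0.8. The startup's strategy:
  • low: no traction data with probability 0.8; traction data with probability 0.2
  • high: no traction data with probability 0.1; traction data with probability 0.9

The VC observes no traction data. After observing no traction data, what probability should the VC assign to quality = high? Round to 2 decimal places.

P(no traction data) = 0.2·0.8 + 0.8·0.1 = 0.24
P(high | no traction data) = (0.8·0.1) / 0.24 = 0.08 / 0.24 = 0.333333

0.33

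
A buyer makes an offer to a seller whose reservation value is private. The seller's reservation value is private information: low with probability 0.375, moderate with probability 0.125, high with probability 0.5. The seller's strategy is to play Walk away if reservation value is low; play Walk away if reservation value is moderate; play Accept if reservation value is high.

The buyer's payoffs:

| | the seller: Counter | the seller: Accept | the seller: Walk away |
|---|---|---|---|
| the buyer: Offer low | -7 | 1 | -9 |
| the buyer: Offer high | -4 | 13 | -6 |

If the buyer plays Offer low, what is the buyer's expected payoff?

E[Offer low] = 0.375·(-9) + 0.125·(-9) + 0.5·1 = (-3.375) + (-1.125) + 0.5 = -4

-4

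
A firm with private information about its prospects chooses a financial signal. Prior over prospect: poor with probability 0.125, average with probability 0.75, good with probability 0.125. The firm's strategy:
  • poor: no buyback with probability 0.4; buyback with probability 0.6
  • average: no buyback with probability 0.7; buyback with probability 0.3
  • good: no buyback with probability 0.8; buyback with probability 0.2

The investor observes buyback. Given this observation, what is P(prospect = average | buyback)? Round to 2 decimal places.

0.69

Apply Bayes' rule using the sender's strategy as the likelihood.
P(buyback) = 0.125·0.6 + 0.75·0.3 + 0.125·0.2 = 0.325
P(average | buyback) = (0.75·0.3) / 0.325 = 0.225 / 0.325 = 0.692308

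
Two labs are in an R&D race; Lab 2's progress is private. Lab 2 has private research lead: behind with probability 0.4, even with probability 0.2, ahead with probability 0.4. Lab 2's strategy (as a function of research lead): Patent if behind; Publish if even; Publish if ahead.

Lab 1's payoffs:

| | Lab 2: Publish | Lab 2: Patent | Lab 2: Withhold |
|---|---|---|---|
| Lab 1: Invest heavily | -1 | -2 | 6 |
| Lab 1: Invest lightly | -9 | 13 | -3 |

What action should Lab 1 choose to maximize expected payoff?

Invest lightly

Compute Lab 1's expected payoff for each action, taking the expectation over Lab 2's type.
E[Invest heavily] = 0.4·(-2) + 0.2·(-1) + 0.4·(-1) = -1.4
E[Invest lightly] = 0.4·(13) + 0.2·(-9) + 0.4·(-9) = -0.2
Best response: Invest lightly (-0.2 is the largest).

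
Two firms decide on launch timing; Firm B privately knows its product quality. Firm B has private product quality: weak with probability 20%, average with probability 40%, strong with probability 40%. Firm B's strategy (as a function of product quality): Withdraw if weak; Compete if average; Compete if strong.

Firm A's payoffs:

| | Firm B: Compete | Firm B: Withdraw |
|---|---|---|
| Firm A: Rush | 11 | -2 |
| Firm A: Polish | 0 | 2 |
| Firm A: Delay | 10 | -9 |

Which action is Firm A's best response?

Compute Firm A's expected payoff for each action, taking the expectation over Firm B's type.
E[Rush] = 0.2·(-2) + 0.4·(11) + 0.4·(11) = 8.4
E[Polish] = 0.2·(2) + 0.4·(0) + 0.4·(0) = 0.4
E[Delay] = 0.2·(-9) + 0.4·(10) + 0.4·(10) = 6.2
Best response: Rush (8.4 is the largest).

Rush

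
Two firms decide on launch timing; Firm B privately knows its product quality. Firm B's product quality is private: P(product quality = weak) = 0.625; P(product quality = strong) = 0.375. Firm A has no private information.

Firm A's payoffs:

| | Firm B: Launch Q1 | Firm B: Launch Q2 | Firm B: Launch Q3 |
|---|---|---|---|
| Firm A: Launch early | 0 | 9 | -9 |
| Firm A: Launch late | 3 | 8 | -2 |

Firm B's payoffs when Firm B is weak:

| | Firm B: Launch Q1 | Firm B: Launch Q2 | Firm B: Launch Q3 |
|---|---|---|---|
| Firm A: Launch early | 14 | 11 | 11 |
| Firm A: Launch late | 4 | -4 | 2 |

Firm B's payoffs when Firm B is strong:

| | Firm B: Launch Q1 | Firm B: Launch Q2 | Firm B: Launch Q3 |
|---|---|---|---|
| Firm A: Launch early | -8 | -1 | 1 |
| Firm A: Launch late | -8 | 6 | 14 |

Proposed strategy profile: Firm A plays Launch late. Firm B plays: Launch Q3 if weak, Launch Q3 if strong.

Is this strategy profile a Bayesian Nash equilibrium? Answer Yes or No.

No

Firm A plays Launch late: E[Launch late] = 0.625·(-2) + 0.375·(-2) = -2; E[Launch early] = -9. Best-responding. ✓
Firm B (product quality weak), facing Launch late: Launch Q1 gives 4, Launch Q2 gives -4, Launch Q3 gives 2. Proposed Launch Q3 is not best — profitable deviation exists. ✗
Firm B (product quality strong), facing Launch late: Launch Q1 gives -8, Launch Q2 gives 6, Launch Q3 gives 14. Proposed Launch Q3 is best. ✓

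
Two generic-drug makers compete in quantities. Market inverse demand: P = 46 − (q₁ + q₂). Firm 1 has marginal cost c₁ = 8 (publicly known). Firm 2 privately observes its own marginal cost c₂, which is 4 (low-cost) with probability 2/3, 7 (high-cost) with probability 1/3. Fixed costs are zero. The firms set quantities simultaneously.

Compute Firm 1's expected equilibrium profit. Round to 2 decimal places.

136.11

Type-c best response for Firm 2: q₂(c) = (46 − c)/2 − q₁/2.
Firm 1 maximizes expected profit; its first-order condition is 46 − 2q₁ − E[q₂] − 8 = 0.
Substituting E[q₂] and solving: E[c₂] = 5, so q₁ = (46 − 2·8 + 5)/3 = 11.6667.
E[P] = 46 − (q₁ + E[q₂]) = 19.6667; Firm 1's expected profit = (E[P] − 8)·q₁ = (19.6667 − 8)·11.6667 = 136.111.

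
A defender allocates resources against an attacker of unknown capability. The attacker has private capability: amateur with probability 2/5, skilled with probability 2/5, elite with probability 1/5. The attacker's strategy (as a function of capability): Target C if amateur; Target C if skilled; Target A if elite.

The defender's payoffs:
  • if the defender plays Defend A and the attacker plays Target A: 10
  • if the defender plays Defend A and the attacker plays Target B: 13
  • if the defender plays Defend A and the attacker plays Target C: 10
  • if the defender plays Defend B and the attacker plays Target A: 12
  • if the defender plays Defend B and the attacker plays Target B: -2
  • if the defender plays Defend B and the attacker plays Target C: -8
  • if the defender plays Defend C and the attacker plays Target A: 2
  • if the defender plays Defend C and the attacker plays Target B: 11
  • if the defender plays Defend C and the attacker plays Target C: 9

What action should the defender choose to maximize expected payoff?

E[Defend A] = 2/5·(10) + 2/5·(10) + 1/5·(10) = 10
E[Defend B] = 2/5·(-8) + 2/5·(-8) + 1/5·(12) = -4
E[Defend C] = 2/5·(9) + 2/5·(9) + 1/5·(2) = 38/5
Best response: Defend A (10 is the largest).

Defend A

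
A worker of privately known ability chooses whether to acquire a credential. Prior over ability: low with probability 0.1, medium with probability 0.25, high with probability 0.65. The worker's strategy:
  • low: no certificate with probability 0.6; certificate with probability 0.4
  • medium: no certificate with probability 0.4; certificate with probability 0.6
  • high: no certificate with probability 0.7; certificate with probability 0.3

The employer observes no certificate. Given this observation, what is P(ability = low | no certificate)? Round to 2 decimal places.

P(no certificate) = 0.1·0.6 + 0.25·0.4 + 0.65·0.7 = 0.615
P(low | no certificate) = (0.1·0.6) / 0.615 = 0.06 / 0.615 = 0.097561

0.10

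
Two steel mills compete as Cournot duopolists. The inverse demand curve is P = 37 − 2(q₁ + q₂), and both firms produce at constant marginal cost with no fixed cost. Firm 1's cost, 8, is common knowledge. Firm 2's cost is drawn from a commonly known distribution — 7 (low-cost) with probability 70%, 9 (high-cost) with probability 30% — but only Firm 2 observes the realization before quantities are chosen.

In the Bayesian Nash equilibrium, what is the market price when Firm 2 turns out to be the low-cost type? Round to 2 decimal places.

Type-c best response for Firm 2: q₂(c) = (37 − c)/4 − q₁/2.
Firm 1 maximizes expected profit; its first-order condition is 37 − 4q₁ − 2E[q₂] − 8 = 0.
Substituting E[q₂] and solving: E[c₂] = 7.6, so q₁ = (37 − 2·8 + 7.6)/6 = 4.76667.
q₂(low-cost) = 5.11667, so P = 37 − 2·(4.76667 + 5.11667) = 17.2333.

17.23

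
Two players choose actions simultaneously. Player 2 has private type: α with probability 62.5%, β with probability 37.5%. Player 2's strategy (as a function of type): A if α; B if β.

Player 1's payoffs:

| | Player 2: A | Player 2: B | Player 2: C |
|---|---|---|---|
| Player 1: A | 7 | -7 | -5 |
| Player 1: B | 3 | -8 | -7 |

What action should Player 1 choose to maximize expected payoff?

E[A] = 0.625·(7) + 0.375·(-7) = 1.75
E[B] = 0.625·(3) + 0.375·(-8) = -1.125
Best response: A (1.75 is the largest).

A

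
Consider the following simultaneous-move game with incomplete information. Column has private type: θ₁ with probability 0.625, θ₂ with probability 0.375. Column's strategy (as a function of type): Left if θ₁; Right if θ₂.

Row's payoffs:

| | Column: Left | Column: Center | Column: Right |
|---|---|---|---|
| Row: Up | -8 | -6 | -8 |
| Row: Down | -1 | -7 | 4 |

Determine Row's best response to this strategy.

Compute Row's expected payoff for each action, taking the expectation over Column's type.
E[Up] = 0.625·(-8) + 0.375·(-8) = -8
E[Down] = 0.625·(-1) + 0.375·(4) = 0.875
Best response: Down (0.875 is the largest).

Down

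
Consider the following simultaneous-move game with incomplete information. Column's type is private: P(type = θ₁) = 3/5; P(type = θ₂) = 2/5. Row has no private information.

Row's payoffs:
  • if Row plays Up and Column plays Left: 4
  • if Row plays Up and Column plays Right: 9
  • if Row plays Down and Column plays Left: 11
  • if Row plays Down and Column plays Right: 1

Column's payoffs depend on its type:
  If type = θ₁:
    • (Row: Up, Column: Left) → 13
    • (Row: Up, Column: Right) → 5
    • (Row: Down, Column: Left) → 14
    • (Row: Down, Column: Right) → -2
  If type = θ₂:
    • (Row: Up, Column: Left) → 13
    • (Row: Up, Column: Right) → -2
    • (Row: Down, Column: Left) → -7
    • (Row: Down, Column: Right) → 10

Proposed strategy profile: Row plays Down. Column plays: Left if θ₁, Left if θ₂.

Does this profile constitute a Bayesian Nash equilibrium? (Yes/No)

A profile is a BNE iff every type of every player is best-responding given beliefs about the other side.
Row plays Down: E[Down] = 3/5·(11) + 2/5·(11) = 11; E[Up] = 4. Best-responding. ✓
Column (type θ₁), facing Down: Left gives 14, Right gives -2. Proposed Left is best. ✓
Column (type θ₂), facing Down: Left gives -7, Right gives 10. Proposed Left is not best — profitable deviation exists. ✗

No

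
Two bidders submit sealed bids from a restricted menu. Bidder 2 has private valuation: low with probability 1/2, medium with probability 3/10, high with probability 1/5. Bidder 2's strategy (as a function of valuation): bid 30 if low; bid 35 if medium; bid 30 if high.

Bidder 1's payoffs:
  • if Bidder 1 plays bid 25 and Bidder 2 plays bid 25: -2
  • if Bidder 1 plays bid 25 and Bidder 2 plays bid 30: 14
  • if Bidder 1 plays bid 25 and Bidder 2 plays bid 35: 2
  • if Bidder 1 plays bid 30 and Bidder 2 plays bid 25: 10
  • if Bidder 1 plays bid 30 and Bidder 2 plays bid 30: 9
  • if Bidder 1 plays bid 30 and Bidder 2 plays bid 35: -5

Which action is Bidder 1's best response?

E[bid 25] = 1/2·(14) + 3/10·(2) + 1/5·(14) = 52/5
E[bid 30] = 1/2·(9) + 3/10·(-5) + 1/5·(9) = 24/5
Best response: bid 25 (52/5 is the largest).

bid 25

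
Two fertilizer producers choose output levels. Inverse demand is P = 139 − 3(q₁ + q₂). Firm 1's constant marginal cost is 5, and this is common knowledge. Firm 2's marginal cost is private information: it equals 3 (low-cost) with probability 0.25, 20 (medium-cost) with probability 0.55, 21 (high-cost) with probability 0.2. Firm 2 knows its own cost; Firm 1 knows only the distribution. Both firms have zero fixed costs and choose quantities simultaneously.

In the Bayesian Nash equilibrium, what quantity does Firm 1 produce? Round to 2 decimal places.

Type-c best response for Firm 2: q₂(c) = (139 − c)/6 − q₁/2.
Firm 1 maximizes expected profit; its first-order condition is 139 − 6q₁ − 3E[q₂] − 5 = 0.
Substituting E[q₂] and solving: E[c₂] = 15.95, so q₁ = (139 − 2·5 + 15.95)/9 = 16.1056.

16.11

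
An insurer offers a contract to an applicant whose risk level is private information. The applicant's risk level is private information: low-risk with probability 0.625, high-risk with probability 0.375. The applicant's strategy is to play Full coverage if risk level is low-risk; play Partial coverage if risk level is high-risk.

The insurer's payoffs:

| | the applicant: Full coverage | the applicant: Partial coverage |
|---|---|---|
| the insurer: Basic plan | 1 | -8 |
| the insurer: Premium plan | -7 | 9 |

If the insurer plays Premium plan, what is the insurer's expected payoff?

-1

E[Premium plan] = 0.625·(-7) + 0.375·9 = (-4.375) + 3.375 = -1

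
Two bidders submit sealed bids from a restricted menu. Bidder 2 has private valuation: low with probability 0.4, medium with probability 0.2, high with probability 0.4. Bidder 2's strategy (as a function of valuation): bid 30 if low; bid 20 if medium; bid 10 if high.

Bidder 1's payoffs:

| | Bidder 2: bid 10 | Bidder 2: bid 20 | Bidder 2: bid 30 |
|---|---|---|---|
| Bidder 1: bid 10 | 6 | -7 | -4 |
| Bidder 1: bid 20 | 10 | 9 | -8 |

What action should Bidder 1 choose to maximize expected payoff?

bid 20

E[bid 10] = 0.4·(-4) + 0.2·(-7) + 0.4·(6) = -0.6
E[bid 20] = 0.4·(-8) + 0.2·(9) + 0.4·(10) = 2.6
Best response: bid 20 (2.6 is the largest).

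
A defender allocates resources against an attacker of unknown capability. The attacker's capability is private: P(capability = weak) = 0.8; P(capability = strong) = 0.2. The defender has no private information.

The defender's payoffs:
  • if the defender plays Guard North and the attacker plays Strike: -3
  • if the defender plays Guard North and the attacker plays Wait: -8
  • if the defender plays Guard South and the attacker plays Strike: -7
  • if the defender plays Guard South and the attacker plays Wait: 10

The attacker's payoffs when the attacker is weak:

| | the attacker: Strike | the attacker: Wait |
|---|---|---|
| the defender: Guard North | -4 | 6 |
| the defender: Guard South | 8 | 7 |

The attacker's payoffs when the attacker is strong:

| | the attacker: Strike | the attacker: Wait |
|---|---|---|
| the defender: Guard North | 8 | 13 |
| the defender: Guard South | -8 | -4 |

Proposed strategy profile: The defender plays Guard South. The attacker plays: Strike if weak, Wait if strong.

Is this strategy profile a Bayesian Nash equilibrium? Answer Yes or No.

The defender plays Guard South: E[Guard South] = 0.8·(-7) + 0.2·(10) = -3.6; E[Guard North] = -4. Best-responding. ✓
The attacker (capability weak), facing Guard South: Strike gives 8, Wait gives 7. Proposed Strike is best. ✓
The attacker (capability strong), facing Guard South: Strike gives -8, Wait gives -4. Proposed Wait is best. ✓

Yes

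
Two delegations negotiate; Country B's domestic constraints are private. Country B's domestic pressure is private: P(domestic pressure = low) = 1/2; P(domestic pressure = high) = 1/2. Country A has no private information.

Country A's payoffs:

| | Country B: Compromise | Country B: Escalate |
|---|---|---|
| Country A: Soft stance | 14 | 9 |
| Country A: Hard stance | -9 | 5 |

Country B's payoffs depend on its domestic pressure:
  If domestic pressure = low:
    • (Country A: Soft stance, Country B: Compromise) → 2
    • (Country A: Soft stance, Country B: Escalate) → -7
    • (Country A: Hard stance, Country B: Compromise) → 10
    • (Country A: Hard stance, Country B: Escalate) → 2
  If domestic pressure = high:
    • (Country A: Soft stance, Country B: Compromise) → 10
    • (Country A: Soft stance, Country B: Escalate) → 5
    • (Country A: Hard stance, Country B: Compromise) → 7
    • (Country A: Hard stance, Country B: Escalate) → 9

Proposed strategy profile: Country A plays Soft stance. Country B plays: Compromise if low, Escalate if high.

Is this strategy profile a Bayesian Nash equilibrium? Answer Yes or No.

No

Country A plays Soft stance: E[Soft stance] = 1/2·(14) + 1/2·(9) = 23/2; E[Hard stance] = -2. Best-responding. ✓
Country B (domestic pressure low), facing Soft stance: Compromise gives 2, Escalate gives -7. Proposed Compromise is best. ✓
Country B (domestic pressure high), facing Soft stance: Compromise gives 10, Escalate gives 5. Proposed Escalate is not best — profitable deviation exists. ✗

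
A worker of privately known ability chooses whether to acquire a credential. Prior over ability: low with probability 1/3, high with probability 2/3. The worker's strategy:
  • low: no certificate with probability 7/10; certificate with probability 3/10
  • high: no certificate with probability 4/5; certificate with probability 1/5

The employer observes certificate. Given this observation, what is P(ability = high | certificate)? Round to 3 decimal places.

Apply Bayes' rule using the sender's strategy as the likelihood.
P(certificate) = (1/3)·(3/10) + (2/3)·(1/5) = 7/30
P(high | certificate) = ((2/3)·(1/5)) / (7/30) = (2/15) / (7/30) = 4/7

0.571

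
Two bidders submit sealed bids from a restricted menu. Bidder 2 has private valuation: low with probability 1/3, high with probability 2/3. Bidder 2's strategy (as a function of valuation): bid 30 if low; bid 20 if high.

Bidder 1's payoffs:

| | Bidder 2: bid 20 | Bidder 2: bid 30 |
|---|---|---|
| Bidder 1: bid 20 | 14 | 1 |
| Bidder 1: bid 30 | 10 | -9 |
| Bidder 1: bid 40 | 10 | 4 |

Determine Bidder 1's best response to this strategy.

E[bid 20] = 1/3·(1) + 2/3·(14) = 29/3
E[bid 30] = 1/3·(-9) + 2/3·(10) = 11/3
E[bid 40] = 1/3·(4) + 2/3·(10) = 8
Best response: bid 20 (29/3 is the largest).

bid 20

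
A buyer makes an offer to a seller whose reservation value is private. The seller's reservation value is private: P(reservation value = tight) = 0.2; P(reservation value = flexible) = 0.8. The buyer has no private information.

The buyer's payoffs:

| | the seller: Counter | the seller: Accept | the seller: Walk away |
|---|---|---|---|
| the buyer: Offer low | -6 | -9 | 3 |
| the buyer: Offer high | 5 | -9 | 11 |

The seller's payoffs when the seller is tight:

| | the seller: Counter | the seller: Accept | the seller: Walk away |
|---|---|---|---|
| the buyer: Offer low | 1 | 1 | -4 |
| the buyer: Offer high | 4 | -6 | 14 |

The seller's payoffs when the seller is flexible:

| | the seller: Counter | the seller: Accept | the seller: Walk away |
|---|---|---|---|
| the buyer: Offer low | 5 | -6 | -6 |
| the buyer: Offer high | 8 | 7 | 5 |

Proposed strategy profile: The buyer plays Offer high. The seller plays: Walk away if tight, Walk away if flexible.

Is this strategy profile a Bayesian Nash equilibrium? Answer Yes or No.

No

A profile is a BNE iff every type of every player is best-responding given beliefs about the other side.
The buyer plays Offer high: E[Offer high] = 0.2·(11) + 0.8·(11) = 11; E[Offer low] = 3. Best-responding. ✓
The seller (reservation value tight), facing Offer high: Counter gives 4, Accept gives -6, Walk away gives 14. Proposed Walk away is best. ✓
The seller (reservation value flexible), facing Offer high: Counter gives 8, Accept gives 7, Walk away gives 5. Proposed Walk away is not best — profitable deviation exists. ✗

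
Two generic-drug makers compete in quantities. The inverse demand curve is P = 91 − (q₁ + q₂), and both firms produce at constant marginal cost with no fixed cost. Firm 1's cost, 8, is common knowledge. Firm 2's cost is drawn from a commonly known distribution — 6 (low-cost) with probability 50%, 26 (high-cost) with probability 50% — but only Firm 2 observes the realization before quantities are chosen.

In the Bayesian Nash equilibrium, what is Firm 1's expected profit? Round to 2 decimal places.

920.11

Firm 2 with cost c maximizes (91 − (q₁+q₂) − c)·q₂, giving q₂(c) = (91 − c − q₁)/2.
E[c₂] = 0.5·6 + 0.5·26 = 16
Firm 1's FOC against E[q₂] yields q₁ = (91 − 2·8 + E[c₂])/3 = (91 − 16 + 16)/3 = 30.3333.
E[P] = 91 − (q₁ + E[q₂]) = 38.3333; Firm 1's expected profit = (E[P] − 8)·q₁ = (38.3333 − 8)·30.3333 = 920.111.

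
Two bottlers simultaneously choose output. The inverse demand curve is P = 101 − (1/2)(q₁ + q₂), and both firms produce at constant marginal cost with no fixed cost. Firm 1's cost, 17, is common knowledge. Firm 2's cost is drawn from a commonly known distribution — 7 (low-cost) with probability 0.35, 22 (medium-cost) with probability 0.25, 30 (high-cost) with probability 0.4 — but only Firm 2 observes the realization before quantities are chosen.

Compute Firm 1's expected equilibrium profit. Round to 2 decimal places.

1680.07

Type-c best response for Firm 2: q₂(c) = (101 − c) − q₁/2.
Firm 1 maximizes expected profit; its first-order condition is 101 − q₁ − (1/2)E[q₂] − 17 = 0.
Substituting E[q₂] and solving: E[c₂] = 19.95, so q₁ = (101 − 2·17 + 19.95)/(3/2) = 57.9667.
E[P] = 101 − (1/2)·(q₁ + E[q₂]) = 45.9833; Firm 1's expected profit = (E[P] − 17)·q₁ = (45.9833 − 17)·57.9667 = 1680.07.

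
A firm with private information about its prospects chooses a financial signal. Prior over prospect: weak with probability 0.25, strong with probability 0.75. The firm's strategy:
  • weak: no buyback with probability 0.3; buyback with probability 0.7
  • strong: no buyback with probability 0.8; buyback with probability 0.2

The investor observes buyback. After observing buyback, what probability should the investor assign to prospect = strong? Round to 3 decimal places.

Apply Bayes' rule using the sender's strategy as the likelihood.
P(buyback) = 0.25·0.7 + 0.75·0.2 = 0.325
P(strong | buyback) = (0.75·0.2) / 0.325 = 0.15 / 0.325 = 0.461538

0.462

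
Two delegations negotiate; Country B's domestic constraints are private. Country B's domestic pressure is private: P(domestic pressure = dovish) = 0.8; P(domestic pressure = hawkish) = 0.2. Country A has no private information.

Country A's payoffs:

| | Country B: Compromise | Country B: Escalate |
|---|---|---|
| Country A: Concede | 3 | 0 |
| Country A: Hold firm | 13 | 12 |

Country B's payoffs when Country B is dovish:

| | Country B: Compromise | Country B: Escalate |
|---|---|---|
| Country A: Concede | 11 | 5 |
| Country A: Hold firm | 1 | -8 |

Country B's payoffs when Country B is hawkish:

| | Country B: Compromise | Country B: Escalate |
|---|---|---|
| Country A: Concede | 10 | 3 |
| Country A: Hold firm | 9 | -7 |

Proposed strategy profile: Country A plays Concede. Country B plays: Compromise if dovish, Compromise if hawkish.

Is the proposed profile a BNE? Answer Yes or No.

A profile is a BNE iff every type of every player is best-responding given beliefs about the other side.
Country A plays Concede: E[Concede] = 0.8·(3) + 0.2·(3) = 3; E[Hold firm] = 13. Not best-responding. ✗
Country B (domestic pressure dovish), facing Concede: Compromise gives 11, Escalate gives 5. Proposed Compromise is best. ✓
Country B (domestic pressure hawkish), facing Concede: Compromise gives 10, Escalate gives 3. Proposed Compromise is best. ✓

No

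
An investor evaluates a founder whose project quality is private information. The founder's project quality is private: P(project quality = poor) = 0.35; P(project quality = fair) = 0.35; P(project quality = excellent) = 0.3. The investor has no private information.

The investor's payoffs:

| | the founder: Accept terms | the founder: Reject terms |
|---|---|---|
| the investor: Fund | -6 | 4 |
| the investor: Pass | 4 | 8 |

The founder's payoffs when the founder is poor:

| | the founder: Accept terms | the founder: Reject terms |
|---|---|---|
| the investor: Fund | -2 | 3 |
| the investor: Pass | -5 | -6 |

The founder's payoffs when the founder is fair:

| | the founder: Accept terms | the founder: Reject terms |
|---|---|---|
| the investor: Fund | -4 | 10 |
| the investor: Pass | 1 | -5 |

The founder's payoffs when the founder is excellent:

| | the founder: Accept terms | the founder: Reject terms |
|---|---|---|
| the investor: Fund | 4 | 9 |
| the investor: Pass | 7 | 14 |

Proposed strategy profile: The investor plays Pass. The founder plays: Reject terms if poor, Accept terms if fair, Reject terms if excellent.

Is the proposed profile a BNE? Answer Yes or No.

No

The investor plays Pass: E[Pass] = 0.35·(8) + 0.35·(4) + 0.3·(8) = 6.6; E[Fund] = 0.5. Best-responding. ✓
The founder (project quality poor), facing Pass: Accept terms gives -5, Reject terms gives -6. Proposed Reject terms is not best — profitable deviation exists. ✗
The founder (project quality fair), facing Pass: Accept terms gives 1, Reject terms gives -5. Proposed Accept terms is best. ✓
The founder (project quality excellent), facing Pass: Accept terms gives 7, Reject terms gives 14. Proposed Reject terms is best. ✓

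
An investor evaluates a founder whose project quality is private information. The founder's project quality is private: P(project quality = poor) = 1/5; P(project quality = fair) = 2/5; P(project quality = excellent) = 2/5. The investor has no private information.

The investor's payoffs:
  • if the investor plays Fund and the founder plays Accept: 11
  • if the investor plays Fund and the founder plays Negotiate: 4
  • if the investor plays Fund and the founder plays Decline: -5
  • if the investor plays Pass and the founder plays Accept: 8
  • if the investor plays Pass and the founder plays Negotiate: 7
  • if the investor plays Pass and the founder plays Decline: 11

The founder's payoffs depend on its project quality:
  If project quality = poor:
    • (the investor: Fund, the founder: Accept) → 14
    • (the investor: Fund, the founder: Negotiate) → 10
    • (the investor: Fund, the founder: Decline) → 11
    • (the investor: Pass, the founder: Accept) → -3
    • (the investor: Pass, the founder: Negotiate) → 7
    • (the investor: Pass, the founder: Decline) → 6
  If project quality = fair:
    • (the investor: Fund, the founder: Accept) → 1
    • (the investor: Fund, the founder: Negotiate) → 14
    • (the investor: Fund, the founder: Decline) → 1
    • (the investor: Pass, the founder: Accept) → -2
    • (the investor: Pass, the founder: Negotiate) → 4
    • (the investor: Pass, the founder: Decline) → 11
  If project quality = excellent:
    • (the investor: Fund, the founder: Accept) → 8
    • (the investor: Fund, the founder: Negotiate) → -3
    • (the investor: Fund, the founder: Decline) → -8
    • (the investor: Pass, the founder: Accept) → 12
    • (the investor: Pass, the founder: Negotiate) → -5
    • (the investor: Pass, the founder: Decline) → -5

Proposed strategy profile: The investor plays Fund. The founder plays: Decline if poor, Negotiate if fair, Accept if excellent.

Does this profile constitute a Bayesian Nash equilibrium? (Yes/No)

No

A profile is a BNE iff every type of every player is best-responding given beliefs about the other side.
The investor plays Fund: E[Fund] = 1/5·(-5) + 2/5·(4) + 2/5·(11) = 5; E[Pass] = 41/5. Not best-responding. ✗
The founder (project quality poor), facing Fund: Accept gives 14, Negotiate gives 10, Decline gives 11. Proposed Decline is not best — profitable deviation exists. ✗
The founder (project quality fair), facing Fund: Accept gives 1, Negotiate gives 14, Decline gives 1. Proposed Negotiate is best. ✓
The founder (project quality excellent), facing Fund: Accept gives 8, Negotiate gives -3, Decline gives -8. Proposed Accept is best. ✓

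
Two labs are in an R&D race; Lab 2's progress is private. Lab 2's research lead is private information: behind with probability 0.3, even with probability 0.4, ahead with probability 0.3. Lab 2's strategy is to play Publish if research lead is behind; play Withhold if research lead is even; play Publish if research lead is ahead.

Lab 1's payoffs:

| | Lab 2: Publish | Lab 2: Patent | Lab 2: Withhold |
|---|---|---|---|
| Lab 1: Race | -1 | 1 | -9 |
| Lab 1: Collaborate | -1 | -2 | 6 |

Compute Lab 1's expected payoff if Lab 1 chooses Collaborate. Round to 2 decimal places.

Take the expectation over Lab 2's research lead, weighting each type's action by its prior probability.
E[Collaborate] = 0.3·(-1) + 0.4·6 + 0.3·(-1) = (-0.3) + 2.4 + (-0.3) = 1.8

1.80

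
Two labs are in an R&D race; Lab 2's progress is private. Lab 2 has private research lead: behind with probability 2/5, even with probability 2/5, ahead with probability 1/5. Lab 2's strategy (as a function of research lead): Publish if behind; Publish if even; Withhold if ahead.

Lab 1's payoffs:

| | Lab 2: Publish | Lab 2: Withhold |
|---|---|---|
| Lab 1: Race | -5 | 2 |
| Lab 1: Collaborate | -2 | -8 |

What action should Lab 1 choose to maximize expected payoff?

Collaborate

E[Race] = 2/5·(-5) + 2/5·(-5) + 1/5·(2) = -18/5
E[Collaborate] = 2/5·(-2) + 2/5·(-2) + 1/5·(-8) = -16/5
Best response: Collaborate (-16/5 is the largest).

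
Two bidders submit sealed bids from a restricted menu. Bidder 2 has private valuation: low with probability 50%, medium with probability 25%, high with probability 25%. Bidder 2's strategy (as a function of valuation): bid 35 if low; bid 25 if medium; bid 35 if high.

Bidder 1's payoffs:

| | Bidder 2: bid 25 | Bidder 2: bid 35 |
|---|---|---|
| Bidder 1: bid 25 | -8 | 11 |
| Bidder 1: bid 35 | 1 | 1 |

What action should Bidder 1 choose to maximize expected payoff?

Compute Bidder 1's expected payoff for each action, taking the expectation over Bidder 2's type.
E[bid 25] = 0.5·(11) + 0.25·(-8) + 0.25·(11) = 6.25
E[bid 35] = 0.5·(1) + 0.25·(1) + 0.25·(1) = 1
Best response: bid 25 (6.25 is the largest).

bid 25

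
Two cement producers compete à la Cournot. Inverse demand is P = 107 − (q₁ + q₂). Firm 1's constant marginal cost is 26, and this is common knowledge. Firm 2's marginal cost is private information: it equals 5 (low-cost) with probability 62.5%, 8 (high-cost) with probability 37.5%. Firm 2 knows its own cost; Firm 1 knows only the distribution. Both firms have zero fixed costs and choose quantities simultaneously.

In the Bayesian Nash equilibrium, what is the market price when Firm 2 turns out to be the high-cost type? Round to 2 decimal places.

47.31

Each type of Firm 2 best-responds to q₁; Firm 1 best-responds to the expected q₂ over Firm 2's types.
Firm 2 with cost c maximizes (107 − (q₁+q₂) − c)·q₂, giving q₂(c) = (107 − c − q₁)/2.
E[c₂] = 0.625·5 + 0.375·8 = 6.125
Firm 1's FOC against E[q₂] yields q₁ = (107 − 2·26 + E[c₂])/3 = (107 − 52 + 6.125)/3 = 20.375.
q₂(high-cost) = 39.3125, so P = 107 − (20.375 + 39.3125) = 47.3125.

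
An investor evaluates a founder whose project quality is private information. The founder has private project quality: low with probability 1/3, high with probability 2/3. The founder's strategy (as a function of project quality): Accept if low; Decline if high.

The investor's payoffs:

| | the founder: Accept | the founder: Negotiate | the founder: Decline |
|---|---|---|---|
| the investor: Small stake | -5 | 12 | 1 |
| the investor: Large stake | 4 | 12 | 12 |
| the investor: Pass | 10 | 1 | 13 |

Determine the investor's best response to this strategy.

Pass

E[Small stake] = 1/3·(-5) + 2/3·(1) = -1
E[Large stake] = 1/3·(4) + 2/3·(12) = 28/3
E[Pass] = 1/3·(10) + 2/3·(13) = 12
Best response: Pass (12 is the largest).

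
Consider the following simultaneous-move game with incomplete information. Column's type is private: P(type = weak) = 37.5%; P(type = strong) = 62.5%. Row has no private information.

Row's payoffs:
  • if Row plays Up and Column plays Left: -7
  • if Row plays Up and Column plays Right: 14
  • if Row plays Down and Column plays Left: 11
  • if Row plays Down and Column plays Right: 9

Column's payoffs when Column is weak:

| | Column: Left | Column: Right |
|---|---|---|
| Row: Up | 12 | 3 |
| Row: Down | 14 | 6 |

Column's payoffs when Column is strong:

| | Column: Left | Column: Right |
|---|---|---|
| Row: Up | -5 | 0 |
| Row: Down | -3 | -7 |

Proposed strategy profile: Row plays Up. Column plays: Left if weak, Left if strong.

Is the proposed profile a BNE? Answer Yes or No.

No

A profile is a BNE iff every type of every player is best-responding given beliefs about the other side.
Row plays Up: E[Up] = 0.375·(-7) + 0.625·(-7) = -7; E[Down] = 11. Not best-responding. ✗
Column (type weak), facing Up: Left gives 12, Right gives 3. Proposed Left is best. ✓
Column (type strong), facing Up: Left gives -5, Right gives 0. Proposed Left is not best — profitable deviation exists. ✗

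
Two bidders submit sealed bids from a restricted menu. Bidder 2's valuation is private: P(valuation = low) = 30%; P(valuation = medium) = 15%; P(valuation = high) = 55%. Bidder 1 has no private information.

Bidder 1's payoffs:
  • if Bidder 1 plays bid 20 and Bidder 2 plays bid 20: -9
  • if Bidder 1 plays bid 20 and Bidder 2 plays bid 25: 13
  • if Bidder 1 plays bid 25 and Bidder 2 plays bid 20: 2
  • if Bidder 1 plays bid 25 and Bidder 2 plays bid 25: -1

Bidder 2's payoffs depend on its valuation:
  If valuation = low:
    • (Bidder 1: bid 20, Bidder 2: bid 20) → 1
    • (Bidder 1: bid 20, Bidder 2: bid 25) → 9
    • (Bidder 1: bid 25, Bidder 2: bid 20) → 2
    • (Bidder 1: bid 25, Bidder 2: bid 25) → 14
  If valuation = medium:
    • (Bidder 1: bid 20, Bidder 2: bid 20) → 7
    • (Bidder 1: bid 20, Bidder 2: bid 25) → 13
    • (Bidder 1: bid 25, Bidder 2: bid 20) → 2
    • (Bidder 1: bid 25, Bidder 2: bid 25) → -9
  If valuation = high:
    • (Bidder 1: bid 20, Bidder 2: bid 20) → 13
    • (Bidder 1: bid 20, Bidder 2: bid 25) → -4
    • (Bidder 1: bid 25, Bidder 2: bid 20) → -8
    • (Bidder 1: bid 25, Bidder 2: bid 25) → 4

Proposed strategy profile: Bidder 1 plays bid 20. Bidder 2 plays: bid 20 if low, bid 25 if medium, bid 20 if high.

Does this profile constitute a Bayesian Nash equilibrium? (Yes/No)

A profile is a BNE iff every type of every player is best-responding given beliefs about the other side.
Bidder 1 plays bid 20: E[bid 20] = 0.3·(-9) + 0.15·(13) + 0.55·(-9) = -5.7; E[bid 25] = 1.55. Not best-responding. ✗
Bidder 2 (valuation low), facing bid 20: bid 20 gives 1, bid 25 gives 9. Proposed bid 20 is not best — profitable deviation exists. ✗
Bidder 2 (valuation medium), facing bid 20: bid 20 gives 7, bid 25 gives 13. Proposed bid 25 is best. ✓
Bidder 2 (valuation high), facing bid 20: bid 20 gives 13, bid 25 gives -4. Proposed bid 20 is best. ✓

No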